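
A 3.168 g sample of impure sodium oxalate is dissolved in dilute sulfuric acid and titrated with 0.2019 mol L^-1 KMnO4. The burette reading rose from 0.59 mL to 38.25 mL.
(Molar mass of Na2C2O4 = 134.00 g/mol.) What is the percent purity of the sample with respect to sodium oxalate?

2 MnO4^- + 5 C2O4^2- + 16 H^+ → 2 Mn^2+ + 10 CO2 + 8 H2O
n(KMnO4) = 0.03766 L × 0.2019 mol/L = 7.604 × 10^-3 mol
From the 5:2 ratio, n(Na2C2O4) = 5/2 × 7.604 × 10^-3 = 0.01901 mol
mass of Na2C2O4 = 0.01901 × 134.00 g/mol = 2.547 g
% Na2C2O4 = 2.547 / 3.168 × 100 = 80.40 %

80.40 %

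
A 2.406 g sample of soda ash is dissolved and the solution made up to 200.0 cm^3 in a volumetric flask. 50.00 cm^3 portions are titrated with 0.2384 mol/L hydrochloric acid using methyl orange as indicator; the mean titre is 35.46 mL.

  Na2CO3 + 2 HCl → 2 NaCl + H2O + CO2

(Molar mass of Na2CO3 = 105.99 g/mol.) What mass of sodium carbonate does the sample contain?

1.792 g

n(HCl) per titration = 0.03546 × 0.2384 = 8.454 × 10^-3 mol
From the 1:2 ratio, n(Na2CO3) in each aliquot = 1/2 × 8.454 × 10^-3 = 4.227 × 10^-3 mol
n(Na2CO3) in the whole flask = 4.227 × 10^-3 × 200.0/50.00 = 0.01691 mol
mass of Na2CO3 = 0.01691 × 105.99 = 1.792 g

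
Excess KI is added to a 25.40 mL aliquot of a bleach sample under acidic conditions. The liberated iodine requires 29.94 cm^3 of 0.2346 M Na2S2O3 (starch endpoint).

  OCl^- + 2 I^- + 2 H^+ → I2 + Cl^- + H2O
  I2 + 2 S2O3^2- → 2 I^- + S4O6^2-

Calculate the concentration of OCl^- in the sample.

0.1383 M

n(S2O3^2-) = 0.02994 × 0.2346 = 7.024 × 10^-3 mol
n(I2) = n(S2O3^2-)/2 = 3.512 × 10^-3 mol
n(OCl^-) in the aliquot = 3.512 × 10^-3 mol (1:1 ratio)
[OCl^-] = 3.512 × 10^-3 / 0.02540 = 0.1383 mol/L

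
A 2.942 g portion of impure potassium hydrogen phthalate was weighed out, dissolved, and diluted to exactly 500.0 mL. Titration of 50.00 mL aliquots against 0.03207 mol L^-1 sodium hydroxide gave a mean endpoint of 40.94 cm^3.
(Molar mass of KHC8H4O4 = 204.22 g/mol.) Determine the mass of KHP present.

2.681 g

KHC8H4O4 + NaOH → KNaC8H4O4 + H2O
n(NaOH) per titration = 0.04094 × 0.03207 = 1.313 × 10^-3 mol
n(KHC8H4O4) in each aliquot = 1.313 × 10^-3 mol (1:1 ratio)
n(KHC8H4O4) in the whole flask = 1.313 × 10^-3 × 500.0/50.00 = 0.01313 mol
mass of KHC8H4O4 = 0.01313 × 204.22 = 2.681 g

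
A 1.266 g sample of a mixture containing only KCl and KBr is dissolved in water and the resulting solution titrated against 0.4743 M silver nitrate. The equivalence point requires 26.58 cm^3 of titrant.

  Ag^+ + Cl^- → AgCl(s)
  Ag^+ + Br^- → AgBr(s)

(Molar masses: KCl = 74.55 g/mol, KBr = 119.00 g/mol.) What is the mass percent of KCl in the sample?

31.03 %

n(AgNO3) = 0.02658 × 0.4743 = 0.01261 mol
Let x = n(KCl), y = n(KBr).
Titrant: 1x + 1y = 0.01261;  mass: 74.55x + 119.00y = 1.266
Solving, x = 5.269 × 10^-3 mol, y = 7.338 × 10^-3 mol
mass of KCl = 5.269 × 10^-3 × 74.55 = 0.3928 g
% KCl = 0.3928 / 1.266 × 100 = 31.03 %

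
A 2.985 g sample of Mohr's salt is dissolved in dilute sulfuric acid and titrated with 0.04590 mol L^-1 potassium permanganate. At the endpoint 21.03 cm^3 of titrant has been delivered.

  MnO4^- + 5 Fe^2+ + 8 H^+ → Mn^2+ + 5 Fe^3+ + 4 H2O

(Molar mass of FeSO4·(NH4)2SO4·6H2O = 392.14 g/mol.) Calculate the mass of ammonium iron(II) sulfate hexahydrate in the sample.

n(KMnO4) = 0.02103 L × 0.04590 mol/L = 9.653 × 10^-4 mol
From the 5:1 ratio, n(FeSO4·(NH4)2SO4·6H2O) = 5/1 × 9.653 × 10^-4 = 4.826 × 10^-3 mol
mass of FeSO4·(NH4)2SO4·6H2O = 4.826 × 10^-3 × 392.14 g/mol = 1.893 g

1.893 g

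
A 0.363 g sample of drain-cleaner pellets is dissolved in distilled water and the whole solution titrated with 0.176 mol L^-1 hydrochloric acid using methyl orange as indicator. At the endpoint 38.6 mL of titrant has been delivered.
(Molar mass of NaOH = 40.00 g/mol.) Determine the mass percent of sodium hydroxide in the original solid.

74.9 %

NaOH + HCl → NaCl + H2O
n(HCl) = 0.0386 L × 0.176 mol/L = 6.79 × 10^-3 mol
n(NaOH) = 6.79 × 10^-3 mol (1:1 ratio)
mass of NaOH = 6.79 × 10^-3 × 40.00 g/mol = 0.272 g
% NaOH = 0.272 / 0.363 × 100 = 74.9 %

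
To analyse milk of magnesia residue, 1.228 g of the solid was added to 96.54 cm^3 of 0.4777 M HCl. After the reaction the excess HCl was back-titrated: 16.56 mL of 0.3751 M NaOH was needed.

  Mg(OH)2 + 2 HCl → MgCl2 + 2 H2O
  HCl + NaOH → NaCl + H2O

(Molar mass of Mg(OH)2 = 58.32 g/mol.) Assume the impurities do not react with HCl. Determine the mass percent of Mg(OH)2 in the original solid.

94.76 %

n(HCl) added = 0.09654 × 0.4777 = 0.04612 mol
n(NaOH) used in back-titration = 0.01656 × 0.3751 = 6.212 × 10^-3 mol
n(HCl) left over = 6.212 × 10^-3 mol (1:1 ratio)
n(HCl) consumed by analyte = 0.04612 − 6.212 × 10^-3 = 0.03991 mol
From the 1:2 ratio, n(Mg(OH)2) = 1/2 × 0.03991 = 0.01995 mol
mass of Mg(OH)2 = 0.01995 × 58.32 = 1.164 g
% Mg(OH)2 = 1.164 / 1.228 × 100 = 94.76 %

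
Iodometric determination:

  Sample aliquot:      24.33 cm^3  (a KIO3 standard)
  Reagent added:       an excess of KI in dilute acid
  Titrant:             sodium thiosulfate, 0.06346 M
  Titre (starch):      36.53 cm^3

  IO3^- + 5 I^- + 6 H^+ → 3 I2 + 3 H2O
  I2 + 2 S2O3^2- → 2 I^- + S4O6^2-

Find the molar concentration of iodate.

n(S2O3^2-) = 0.03653 × 0.06346 = 2.318 × 10^-3 mol
n(I2) = n(S2O3^2-)/2 = 1.159 × 10^-3 mol
From the 1:3 ratio, n(IO3^-) in the aliquot = 1/3 × 1.159 × 10^-3 = 3.864 × 10^-4 mol
[IO3^-] = 3.864 × 10^-4 / 0.02433 = 0.01588 mol/L

0.01588 M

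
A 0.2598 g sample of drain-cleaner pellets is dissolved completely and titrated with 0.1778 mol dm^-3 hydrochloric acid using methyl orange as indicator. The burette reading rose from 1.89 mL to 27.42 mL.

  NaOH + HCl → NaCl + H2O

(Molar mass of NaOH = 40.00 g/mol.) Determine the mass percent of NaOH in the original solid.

n(HCl) = 0.02553 L × 0.1778 mol/L = 4.539 × 10^-3 mol
n(NaOH) = 4.539 × 10^-3 mol (1:1 ratio)
mass of NaOH = 4.539 × 10^-3 × 40.00 g/mol = 0.1816 g
% NaOH = 0.1816 / 0.2598 × 100 = 69.89 %

69.89 %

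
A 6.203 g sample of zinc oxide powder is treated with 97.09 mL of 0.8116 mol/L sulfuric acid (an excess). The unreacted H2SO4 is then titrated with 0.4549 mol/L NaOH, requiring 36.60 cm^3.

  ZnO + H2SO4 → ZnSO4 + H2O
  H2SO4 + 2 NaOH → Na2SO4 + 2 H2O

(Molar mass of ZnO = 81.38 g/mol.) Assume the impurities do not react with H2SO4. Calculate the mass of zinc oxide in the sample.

n(H2SO4) added = 0.09709 × 0.8116 = 0.07880 mol
n(NaOH) used in back-titration = 0.03660 × 0.4549 = 0.01665 mol
From the 1:2 ratio, n(H2SO4) left over = 1/2 × 0.01665 = 8.325 × 10^-3 mol
n(H2SO4) consumed by analyte = 0.07880 − 8.325 × 10^-3 = 0.07047 mol
n(ZnO) = 0.07047 mol (1:1 ratio)
mass of ZnO = 0.07047 × 81.38 = 5.735 g

5.735 g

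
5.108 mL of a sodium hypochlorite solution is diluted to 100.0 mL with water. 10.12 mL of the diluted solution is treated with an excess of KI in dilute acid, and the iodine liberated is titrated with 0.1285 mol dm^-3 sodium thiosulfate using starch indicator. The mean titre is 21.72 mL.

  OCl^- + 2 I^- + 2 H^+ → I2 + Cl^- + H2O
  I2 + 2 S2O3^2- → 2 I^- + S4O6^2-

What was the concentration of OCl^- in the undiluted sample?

2.700 mol/L

n(S2O3^2-) = 0.02172 × 0.1285 = 2.791 × 10^-3 mol
n(I2) = n(S2O3^2-)/2 = 1.396 × 10^-3 mol
n(OCl^-) in the aliquot = 1.396 × 10^-3 mol (1:1 ratio)
[OCl^-]_dilute = 1.396 × 10^-3 / 0.01012 = 0.1379 mol/L
[OCl^-]_original = 0.1379 × 100.0/5.108 = 2.700 mol/L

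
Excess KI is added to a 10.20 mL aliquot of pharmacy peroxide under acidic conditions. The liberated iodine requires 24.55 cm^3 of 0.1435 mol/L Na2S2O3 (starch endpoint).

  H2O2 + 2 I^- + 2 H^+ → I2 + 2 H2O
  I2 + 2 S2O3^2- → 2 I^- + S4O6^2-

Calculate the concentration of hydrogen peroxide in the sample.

0.1727 mol/L

n(S2O3^2-) = 0.02455 × 0.1435 = 3.523 × 10^-3 mol
n(I2) = n(S2O3^2-)/2 = 1.761 × 10^-3 mol
n(H2O2) in the aliquot = 1.761 × 10^-3 mol (1:1 ratio)
[H2O2] = 1.761 × 10^-3 / 0.01020 = 0.1727 mol/L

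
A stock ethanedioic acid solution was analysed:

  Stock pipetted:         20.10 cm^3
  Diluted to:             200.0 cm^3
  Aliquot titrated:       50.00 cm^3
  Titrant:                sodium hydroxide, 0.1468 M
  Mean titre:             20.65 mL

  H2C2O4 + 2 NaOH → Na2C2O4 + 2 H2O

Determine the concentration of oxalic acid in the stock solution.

n(NaOH) = 0.02065 × 0.1468 = 3.031 × 10^-3 mol
From the 1:2 ratio, n(H2C2O4) in the aliquot = 1/2 × 3.031 × 10^-3 = 1.516 × 10^-3 mol
[H2C2O4]_dilute = 1.516 × 10^-3 / 0.05000 = 0.03031 mol/L
Dilution factor = 200.0 / 20.10 = 9.950
[H2C2O4]_stock = 0.03031 × 9.950 = 0.3016 mol/L

0.3016 M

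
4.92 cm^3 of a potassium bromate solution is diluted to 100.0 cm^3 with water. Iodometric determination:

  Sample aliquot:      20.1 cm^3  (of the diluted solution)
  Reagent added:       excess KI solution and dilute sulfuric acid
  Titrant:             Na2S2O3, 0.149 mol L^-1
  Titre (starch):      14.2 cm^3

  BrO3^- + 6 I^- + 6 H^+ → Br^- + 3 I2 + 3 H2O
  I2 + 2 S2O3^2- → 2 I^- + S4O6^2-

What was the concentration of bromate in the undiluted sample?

0.357 mol/L

n(S2O3^2-) = 0.0142 × 0.149 = 2.12 × 10^-3 mol
n(I2) = n(S2O3^2-)/2 = 1.06 × 10^-3 mol
From the 1:3 ratio, n(BrO3^-) in the aliquot = 1/3 × 1.06 × 10^-3 = 3.53 × 10^-4 mol
[BrO3^-]_dilute = 3.53 × 10^-4 / 0.0201 = 0.0175 mol/L
[BrO3^-]_original = 0.0175 × 100.0/4.92 = 0.357 mol/L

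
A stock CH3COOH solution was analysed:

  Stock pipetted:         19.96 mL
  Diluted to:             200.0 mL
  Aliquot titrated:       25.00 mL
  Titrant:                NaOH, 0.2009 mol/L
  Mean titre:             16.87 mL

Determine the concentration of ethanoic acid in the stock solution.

CH3COOH + NaOH → CH3COONa + H2O
n(NaOH) = 0.01687 × 0.2009 = 3.389 × 10^-3 mol
n(CH3COOH) in the aliquot = 3.389 × 10^-3 mol (1:1 ratio)
[CH3COOH]_dilute = 3.389 × 10^-3 / 0.02500 = 0.1356 mol/L
Dilution factor = 200.0 / 19.96 = 10.02
[CH3COOH]_stock = 0.1356 × 10.02 = 1.358 mol/L

1.358 mol/L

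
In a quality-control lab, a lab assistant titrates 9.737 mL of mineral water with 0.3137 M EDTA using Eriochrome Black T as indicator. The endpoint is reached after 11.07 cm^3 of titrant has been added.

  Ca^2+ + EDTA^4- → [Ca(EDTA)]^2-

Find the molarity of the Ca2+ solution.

n(EDTA) = 0.01107 L × 0.3137 mol/L = 3.473 × 10^-3 mol
n(Ca2+) = 3.473 × 10^-3 mol (1:1 mole ratio)
[Ca2+] = 3.473 × 10^-3 mol / 0.009737 L = 0.3566 mol/L

0.3566 M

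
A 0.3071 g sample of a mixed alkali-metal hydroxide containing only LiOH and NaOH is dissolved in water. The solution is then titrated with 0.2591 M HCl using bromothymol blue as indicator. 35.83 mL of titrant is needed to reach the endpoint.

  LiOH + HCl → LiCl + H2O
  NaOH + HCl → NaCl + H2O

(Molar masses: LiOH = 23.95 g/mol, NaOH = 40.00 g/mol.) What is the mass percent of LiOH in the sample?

n(HCl) = 0.03583 × 0.2591 = 9.284 × 10^-3 mol
Let x = n(LiOH), y = n(NaOH).
Titrant: 1x + 1y = 9.284 × 10^-3;  mass: 23.95x + 40.00y = 0.3071
Solving, x = 4.003 × 10^-3 mol, y = 5.281 × 10^-3 mol
mass of LiOH = 4.003 × 10^-3 × 23.95 = 0.09586 g
% LiOH = 0.09586 / 0.3071 × 100 = 31.22 %

31.22 %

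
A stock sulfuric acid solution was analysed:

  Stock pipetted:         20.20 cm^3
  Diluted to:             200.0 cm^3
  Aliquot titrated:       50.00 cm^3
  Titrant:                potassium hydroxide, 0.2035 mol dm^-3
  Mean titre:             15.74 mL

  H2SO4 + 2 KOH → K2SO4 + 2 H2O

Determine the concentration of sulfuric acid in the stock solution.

n(KOH) = 0.01574 × 0.2035 = 3.203 × 10^-3 mol
From the 1:2 ratio, n(H2SO4) in the aliquot = 1/2 × 3.203 × 10^-3 = 1.602 × 10^-3 mol
[H2SO4]_dilute = 1.602 × 10^-3 / 0.05000 = 0.03203 mol/L
Dilution factor = 200.0 / 20.20 = 9.901
[H2SO4]_stock = 0.03203 × 9.901 = 0.3171 mol/L

0.3171 mol/L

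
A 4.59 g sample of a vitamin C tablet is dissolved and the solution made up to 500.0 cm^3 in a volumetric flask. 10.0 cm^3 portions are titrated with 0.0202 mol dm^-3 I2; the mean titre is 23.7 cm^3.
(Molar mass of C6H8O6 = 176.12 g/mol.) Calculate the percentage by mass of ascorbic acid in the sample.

91.8 %

C6H8O6 + I2 → C6H6O6 + 2 HI
n(I2) per titration = 0.0237 × 0.0202 = 4.79 × 10^-4 mol
n(C6H8O6) in each aliquot = 4.79 × 10^-4 mol (1:1 ratio)
n(C6H8O6) in the whole flask = 4.79 × 10^-4 × 500.0/10.0 = 0.0239 mol
mass of C6H8O6 = 0.0239 × 176.12 = 4.22 g
% C6H8O6 = 4.22 / 4.59 × 100 = 91.8 %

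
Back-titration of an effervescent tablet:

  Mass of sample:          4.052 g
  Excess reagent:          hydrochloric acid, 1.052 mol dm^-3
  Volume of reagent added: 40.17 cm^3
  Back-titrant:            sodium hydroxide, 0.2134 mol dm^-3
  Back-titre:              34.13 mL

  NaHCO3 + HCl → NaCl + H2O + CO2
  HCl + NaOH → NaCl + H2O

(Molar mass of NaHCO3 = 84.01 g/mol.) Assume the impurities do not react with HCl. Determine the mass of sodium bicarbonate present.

n(HCl) added = 0.04017 × 1.052 = 0.04226 mol
n(NaOH) used in back-titration = 0.03413 × 0.2134 = 7.283 × 10^-3 mol
n(HCl) left over = 7.283 × 10^-3 mol (1:1 ratio)
n(HCl) consumed by analyte = 0.04226 − 7.283 × 10^-3 = 0.03498 mol
n(NaHCO3) = 0.03498 mol (1:1 ratio)
mass of NaHCO3 = 0.03498 × 84.01 = 2.938 g

2.938 g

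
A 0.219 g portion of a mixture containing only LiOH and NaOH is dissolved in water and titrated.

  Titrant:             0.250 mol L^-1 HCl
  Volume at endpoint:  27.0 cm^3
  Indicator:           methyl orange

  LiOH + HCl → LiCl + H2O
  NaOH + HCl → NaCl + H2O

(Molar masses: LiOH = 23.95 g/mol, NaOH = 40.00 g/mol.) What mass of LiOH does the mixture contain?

0.0761 g

n(HCl) = 0.0270 × 0.250 = 6.75 × 10^-3 mol
Let x = n(LiOH), y = n(NaOH).
Titrant: 1x + 1y = 6.75 × 10^-3;  mass: 23.95x + 40.00y = 0.219
Solving, x = 3.18 × 10^-3 mol, y = 3.57 × 10^-3 mol
mass of LiOH = 3.18 × 10^-3 × 23.95 = 0.0761 g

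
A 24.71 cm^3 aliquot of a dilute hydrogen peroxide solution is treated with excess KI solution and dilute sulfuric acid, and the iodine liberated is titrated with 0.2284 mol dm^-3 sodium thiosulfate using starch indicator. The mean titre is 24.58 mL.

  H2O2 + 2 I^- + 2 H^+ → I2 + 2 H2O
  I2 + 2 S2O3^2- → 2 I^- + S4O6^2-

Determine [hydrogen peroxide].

0.1136 mol/L

n(S2O3^2-) = 0.02458 × 0.2284 = 5.614 × 10^-3 mol
n(I2) = n(S2O3^2-)/2 = 2.807 × 10^-3 mol
n(H2O2) in the aliquot = 2.807 × 10^-3 mol (1:1 ratio)
[H2O2] = 2.807 × 10^-3 / 0.02471 = 0.1136 mol/L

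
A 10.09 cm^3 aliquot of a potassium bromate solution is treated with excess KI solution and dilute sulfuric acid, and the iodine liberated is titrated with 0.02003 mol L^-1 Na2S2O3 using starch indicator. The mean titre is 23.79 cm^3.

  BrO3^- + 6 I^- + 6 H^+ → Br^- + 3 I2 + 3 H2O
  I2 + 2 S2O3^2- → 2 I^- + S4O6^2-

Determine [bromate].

n(S2O3^2-) = 0.02379 × 0.02003 = 4.765 × 10^-4 mol
n(I2) = n(S2O3^2-)/2 = 2.383 × 10^-4 mol
From the 1:3 ratio, n(BrO3^-) in the aliquot = 1/3 × 2.383 × 10^-4 = 7.942 × 10^-5 mol
[BrO3^-] = 7.942 × 10^-5 / 0.01009 = 0.007871 mol/L

0.007871 mol/L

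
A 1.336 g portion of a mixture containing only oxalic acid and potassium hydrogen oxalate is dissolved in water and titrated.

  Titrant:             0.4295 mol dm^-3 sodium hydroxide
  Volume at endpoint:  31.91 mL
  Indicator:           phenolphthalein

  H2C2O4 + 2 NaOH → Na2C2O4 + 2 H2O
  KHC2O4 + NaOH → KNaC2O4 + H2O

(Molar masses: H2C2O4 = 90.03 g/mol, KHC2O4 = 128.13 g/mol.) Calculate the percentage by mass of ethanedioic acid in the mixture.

n(NaOH) = 0.03191 × 0.4295 = 0.01371 mol
Let x = n(H2C2O4), y = n(KHC2O4).
Titrant: 2x + 1y = 0.01371;  mass: 90.03x + 128.13y = 1.336
Solving, x = 2.527 × 10^-3 mol, y = 8.651 × 10^-3 mol
mass of H2C2O4 = 2.527 × 10^-3 × 90.03 = 0.2275 g
% H2C2O4 = 0.2275 / 1.336 × 100 = 17.03 %

17.03 %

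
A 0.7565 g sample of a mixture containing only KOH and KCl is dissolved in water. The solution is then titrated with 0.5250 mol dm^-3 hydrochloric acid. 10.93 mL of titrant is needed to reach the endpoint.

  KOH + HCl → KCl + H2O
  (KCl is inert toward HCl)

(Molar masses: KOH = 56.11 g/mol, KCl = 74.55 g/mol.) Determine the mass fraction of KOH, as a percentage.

42.56 %

n(HCl) = 0.01093 × 0.5250 = 5.738 × 10^-3 mol
Let x = n(KOH), y = n(KCl).
Titrant: 1x = 5.738 × 10^-3;  mass: 56.11x + 74.55y = 0.7565
Solving, x = 5.738 × 10^-3 mol, y = 5.829 × 10^-3 mol
mass of KOH = 5.738 × 10^-3 × 56.11 = 0.3220 g
% KOH = 0.3220 / 0.7565 × 100 = 42.56 %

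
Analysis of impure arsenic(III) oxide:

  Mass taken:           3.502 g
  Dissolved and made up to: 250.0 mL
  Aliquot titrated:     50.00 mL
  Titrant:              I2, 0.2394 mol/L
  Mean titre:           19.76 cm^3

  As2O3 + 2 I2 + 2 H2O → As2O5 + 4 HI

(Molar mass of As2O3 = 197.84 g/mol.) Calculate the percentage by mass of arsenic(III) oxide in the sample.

66.81 %

n(I2) per titration = 0.01976 × 0.2394 = 4.731 × 10^-3 mol
From the 1:2 ratio, n(As2O3) in each aliquot = 1/2 × 4.731 × 10^-3 = 2.365 × 10^-3 mol
n(As2O3) in the whole flask = 2.365 × 10^-3 × 250.0/50.00 = 0.01183 mol
mass of As2O3 = 0.01183 × 197.84 = 2.340 g
% As2O3 = 2.340 / 3.502 × 100 = 66.81 %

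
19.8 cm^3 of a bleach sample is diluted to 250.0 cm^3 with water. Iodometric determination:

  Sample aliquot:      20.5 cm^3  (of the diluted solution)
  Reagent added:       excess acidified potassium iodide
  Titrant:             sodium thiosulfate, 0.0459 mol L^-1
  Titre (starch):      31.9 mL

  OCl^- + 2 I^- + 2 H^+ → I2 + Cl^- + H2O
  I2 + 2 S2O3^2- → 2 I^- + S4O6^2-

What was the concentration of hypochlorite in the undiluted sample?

n(S2O3^2-) = 0.0319 × 0.0459 = 1.46 × 10^-3 mol
n(I2) = n(S2O3^2-)/2 = 7.32 × 10^-4 mol
n(OCl^-) in the aliquot = 7.32 × 10^-4 mol (1:1 ratio)
[OCl^-]_dilute = 7.32 × 10^-4 / 0.0205 = 0.0357 mol/L
[OCl^-]_original = 0.0357 × 250.0/19.8 = 0.451 mol/L

0.451 mol/L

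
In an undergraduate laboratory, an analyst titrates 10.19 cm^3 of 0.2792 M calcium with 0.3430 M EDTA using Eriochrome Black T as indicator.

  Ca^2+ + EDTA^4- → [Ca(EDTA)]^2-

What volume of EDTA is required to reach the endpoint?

n(Ca2+) = 0.01019 L × 0.2792 mol/L = 2.845 × 10^-3 mol
n(EDTA) = 2.845 × 10^-3 mol (1:1 stoichiometry)
V(EDTA) = 2.845 × 10^-3 mol / 0.3430 mol/L = 0.008295 L = 8.295 mL

8.295 mL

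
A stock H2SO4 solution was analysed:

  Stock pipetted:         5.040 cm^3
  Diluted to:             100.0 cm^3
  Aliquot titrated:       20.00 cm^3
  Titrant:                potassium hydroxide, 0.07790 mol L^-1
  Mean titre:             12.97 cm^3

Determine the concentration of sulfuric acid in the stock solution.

H2SO4 + 2 KOH → K2SO4 + 2 H2O
n(KOH) = 0.01297 × 0.07790 = 1.010 × 10^-3 mol
From the 1:2 ratio, n(H2SO4) in the aliquot = 1/2 × 1.010 × 10^-3 = 5.052 × 10^-4 mol
[H2SO4]_dilute = 5.052 × 10^-4 / 0.02000 = 0.02526 mol/L
Dilution factor = 100.0 / 5.040 = 19.84
[H2SO4]_stock = 0.02526 × 19.84 = 0.5012 mol/L

0.5012 mol/L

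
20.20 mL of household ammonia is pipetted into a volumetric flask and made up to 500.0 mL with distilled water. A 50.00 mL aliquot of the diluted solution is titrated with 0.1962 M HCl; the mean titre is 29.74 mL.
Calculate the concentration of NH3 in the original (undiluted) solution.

2.889 M

NH3 + HCl → NH4Cl
n(HCl) = 0.02974 × 0.1962 = 5.835 × 10^-3 mol
n(NH3) in the aliquot = 5.835 × 10^-3 mol (1:1 ratio)
[NH3]_dilute = 5.835 × 10^-3 / 0.05000 = 0.1167 mol/L
Dilution factor = 500.0 / 20.20 = 24.75
[NH3]_stock = 0.1167 × 24.75 = 2.889 mol/L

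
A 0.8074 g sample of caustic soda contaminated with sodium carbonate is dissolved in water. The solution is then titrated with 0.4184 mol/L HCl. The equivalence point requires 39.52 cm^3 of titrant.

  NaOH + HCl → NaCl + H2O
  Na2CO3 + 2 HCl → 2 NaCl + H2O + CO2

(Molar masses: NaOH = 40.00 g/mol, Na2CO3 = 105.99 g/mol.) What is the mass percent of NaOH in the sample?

n(HCl) = 0.03952 × 0.4184 = 0.01654 mol
Let x = n(NaOH), y = n(Na2CO3).
Titrant: 1x + 2y = 0.01654;  mass: 40.00x + 105.99y = 0.8074
Solving, x = 5.301 × 10^-3 mol, y = 5.617 × 10^-3 mol
mass of NaOH = 5.301 × 10^-3 × 40.00 = 0.2120 g
% NaOH = 0.2120 / 0.8074 × 100 = 26.26 %

26.26 %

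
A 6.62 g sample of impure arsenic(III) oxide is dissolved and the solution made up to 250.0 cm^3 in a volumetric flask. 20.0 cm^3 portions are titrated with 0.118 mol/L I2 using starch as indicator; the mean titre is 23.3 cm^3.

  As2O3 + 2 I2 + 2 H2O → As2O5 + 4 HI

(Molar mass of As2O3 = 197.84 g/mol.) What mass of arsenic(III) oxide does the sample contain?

3.40 g

n(I2) per titration = 0.0233 × 0.118 = 2.75 × 10^-3 mol
From the 1:2 ratio, n(As2O3) in each aliquot = 1/2 × 2.75 × 10^-3 = 1.37 × 10^-3 mol
n(As2O3) in the whole flask = 1.37 × 10^-3 × 250.0/20.0 = 0.0172 mol
mass of As2O3 = 0.0172 × 197.84 = 3.40 g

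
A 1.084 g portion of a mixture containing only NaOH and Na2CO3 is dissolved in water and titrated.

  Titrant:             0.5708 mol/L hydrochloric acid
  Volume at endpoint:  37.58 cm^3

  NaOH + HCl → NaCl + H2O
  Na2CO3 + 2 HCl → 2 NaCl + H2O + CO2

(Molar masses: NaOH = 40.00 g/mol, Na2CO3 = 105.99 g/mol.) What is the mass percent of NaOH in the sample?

14.99 %

n(HCl) = 0.03758 × 0.5708 = 0.02145 mol
Let x = n(NaOH), y = n(Na2CO3).
Titrant: 1x + 2y = 0.02145;  mass: 40.00x + 105.99y = 1.084
Solving, x = 4.061 × 10^-3 mol, y = 8.695 × 10^-3 mol
mass of NaOH = 4.061 × 10^-3 × 40.00 = 0.1625 g
% NaOH = 0.1625 / 1.084 × 100 = 14.99 %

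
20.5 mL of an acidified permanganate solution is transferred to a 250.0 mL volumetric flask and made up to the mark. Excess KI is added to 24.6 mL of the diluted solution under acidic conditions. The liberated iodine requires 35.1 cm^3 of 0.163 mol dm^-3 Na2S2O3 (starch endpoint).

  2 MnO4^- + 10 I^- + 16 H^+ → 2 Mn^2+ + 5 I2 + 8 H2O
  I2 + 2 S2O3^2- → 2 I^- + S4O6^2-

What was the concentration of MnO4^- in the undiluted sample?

0.567 mol/L

n(S2O3^2-) = 0.0351 × 0.163 = 5.72 × 10^-3 mol
n(I2) = n(S2O3^2-)/2 = 2.86 × 10^-3 mol
From the 2:5 ratio, n(MnO4^-) in the aliquot = 2/5 × 2.86 × 10^-3 = 1.14 × 10^-3 mol
[MnO4^-]_dilute = 1.14 × 10^-3 / 0.0246 = 0.0465 mol/L
[MnO4^-]_original = 0.0465 × 250.0/20.5 = 0.567 mol/L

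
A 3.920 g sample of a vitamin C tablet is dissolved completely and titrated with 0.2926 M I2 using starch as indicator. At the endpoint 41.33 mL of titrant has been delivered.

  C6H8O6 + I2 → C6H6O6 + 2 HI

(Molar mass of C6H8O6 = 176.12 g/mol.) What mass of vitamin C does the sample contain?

n(I2) = 0.04133 L × 0.2926 mol/L = 0.01209 mol
n(C6H8O6) = 0.01209 mol (1:1 ratio)
mass of C6H8O6 = 0.01209 × 176.12 g/mol = 2.130 g

2.130 g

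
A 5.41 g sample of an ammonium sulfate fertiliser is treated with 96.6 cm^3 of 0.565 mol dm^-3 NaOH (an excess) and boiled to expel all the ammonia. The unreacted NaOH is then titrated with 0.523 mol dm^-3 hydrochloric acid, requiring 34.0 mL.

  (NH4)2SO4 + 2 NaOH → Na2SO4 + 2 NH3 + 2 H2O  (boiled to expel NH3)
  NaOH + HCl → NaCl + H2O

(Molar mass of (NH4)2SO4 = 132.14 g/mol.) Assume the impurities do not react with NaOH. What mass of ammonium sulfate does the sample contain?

2.43 g

n(NaOH) added = 0.0966 × 0.565 = 0.0546 mol
n(HCl) used in back-titration = 0.0340 × 0.523 = 0.0178 mol
n(NaOH) left over = 0.0178 mol (1:1 ratio)
n(NaOH) consumed by analyte = 0.0546 − 0.0178 = 0.0368 mol
From the 1:2 ratio, n((NH4)2SO4) = 1/2 × 0.0368 = 0.0184 mol
mass of (NH4)2SO4 = 0.0184 × 132.14 = 2.43 g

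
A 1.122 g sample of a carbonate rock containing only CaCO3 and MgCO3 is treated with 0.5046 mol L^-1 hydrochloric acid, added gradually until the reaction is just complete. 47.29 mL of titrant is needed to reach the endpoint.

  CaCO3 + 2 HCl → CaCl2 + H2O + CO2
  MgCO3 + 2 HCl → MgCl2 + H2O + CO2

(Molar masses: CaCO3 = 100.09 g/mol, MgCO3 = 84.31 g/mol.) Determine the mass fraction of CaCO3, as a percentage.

n(HCl) = 0.04729 × 0.5046 = 0.02386 mol
Let x = n(CaCO3), y = n(MgCO3).
Titrant: 2x + 2y = 0.02386;  mass: 100.09x + 84.31y = 1.122
Solving, x = 7.356 × 10^-3 mol, y = 4.575 × 10^-3 mol
mass of CaCO3 = 7.356 × 10^-3 × 100.09 = 0.7362 g
% CaCO3 = 0.7362 / 1.122 × 100 = 65.62 %

65.62 %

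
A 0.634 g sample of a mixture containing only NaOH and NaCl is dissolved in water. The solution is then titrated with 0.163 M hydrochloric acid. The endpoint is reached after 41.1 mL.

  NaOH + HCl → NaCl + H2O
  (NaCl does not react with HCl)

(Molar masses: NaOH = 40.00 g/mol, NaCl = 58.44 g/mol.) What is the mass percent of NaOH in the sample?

n(HCl) = 0.0411 × 0.163 = 6.70 × 10^-3 mol
Let x = n(NaOH), y = n(NaCl).
Titrant: 1x = 6.70 × 10^-3;  mass: 40.00x + 58.44y = 0.634
Solving, x = 6.70 × 10^-3 mol, y = 6.26 × 10^-3 mol
mass of NaOH = 6.70 × 10^-3 × 40.00 = 0.268 g
% NaOH = 0.268 / 0.634 × 100 = 42.3 %

42.3 %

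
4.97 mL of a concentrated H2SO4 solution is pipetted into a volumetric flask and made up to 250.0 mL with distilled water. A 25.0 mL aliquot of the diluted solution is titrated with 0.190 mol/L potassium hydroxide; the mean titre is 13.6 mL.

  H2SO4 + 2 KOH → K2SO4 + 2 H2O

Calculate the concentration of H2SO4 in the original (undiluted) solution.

2.60 mol/L

n(KOH) = 0.0136 × 0.190 = 2.58 × 10^-3 mol
From the 1:2 ratio, n(H2SO4) in the aliquot = 1/2 × 2.58 × 10^-3 = 1.29 × 10^-3 mol
[H2SO4]_dilute = 1.29 × 10^-3 / 0.0250 = 0.0517 mol/L
Dilution factor = 250.0 / 4.97 = 50.30
[H2SO4]_stock = 0.0517 × 50.30 = 2.60 mol/L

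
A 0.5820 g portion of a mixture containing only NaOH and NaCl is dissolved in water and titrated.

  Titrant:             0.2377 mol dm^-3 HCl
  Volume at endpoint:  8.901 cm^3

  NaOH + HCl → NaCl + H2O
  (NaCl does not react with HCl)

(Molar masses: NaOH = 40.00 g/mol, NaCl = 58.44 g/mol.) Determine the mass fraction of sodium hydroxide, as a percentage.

14.54 %

n(HCl) = 0.008901 × 0.2377 = 2.116 × 10^-3 mol
Let x = n(NaOH), y = n(NaCl).
Titrant: 1x = 2.116 × 10^-3;  mass: 40.00x + 58.44y = 0.5820
Solving, x = 2.116 × 10^-3 mol, y = 8.511 × 10^-3 mol
mass of NaOH = 2.116 × 10^-3 × 40.00 = 0.08463 g
% NaOH = 0.08463 / 0.5820 × 100 = 14.54 %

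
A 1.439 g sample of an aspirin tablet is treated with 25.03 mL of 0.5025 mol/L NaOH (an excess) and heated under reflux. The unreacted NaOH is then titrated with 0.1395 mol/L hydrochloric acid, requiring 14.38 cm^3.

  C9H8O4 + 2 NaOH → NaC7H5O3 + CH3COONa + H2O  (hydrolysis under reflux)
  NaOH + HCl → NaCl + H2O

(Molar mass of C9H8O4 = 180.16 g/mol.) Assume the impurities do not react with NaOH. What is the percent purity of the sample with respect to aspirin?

n(NaOH) added = 0.02503 × 0.5025 = 0.01258 mol
n(HCl) used in back-titration = 0.01438 × 0.1395 = 2.006 × 10^-3 mol
n(NaOH) left over = 2.006 × 10^-3 mol (1:1 ratio)
n(NaOH) consumed by analyte = 0.01258 − 2.006 × 10^-3 = 0.01057 mol
From the 1:2 ratio, n(C9H8O4) = 1/2 × 0.01057 = 5.286 × 10^-3 mol
mass of C9H8O4 = 5.286 × 10^-3 × 180.16 = 0.9523 g
% C9H8O4 = 0.9523 / 1.439 × 100 = 66.18 %

66.18 %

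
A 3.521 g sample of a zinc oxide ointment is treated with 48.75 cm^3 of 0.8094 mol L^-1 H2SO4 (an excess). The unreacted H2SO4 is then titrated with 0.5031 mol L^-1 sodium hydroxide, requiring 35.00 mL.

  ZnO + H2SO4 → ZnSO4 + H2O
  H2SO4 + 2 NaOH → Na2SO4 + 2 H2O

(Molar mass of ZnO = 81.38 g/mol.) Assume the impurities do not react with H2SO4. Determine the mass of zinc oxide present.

2.495 g

n(H2SO4) added = 0.04875 × 0.8094 = 0.03946 mol
n(NaOH) used in back-titration = 0.03500 × 0.5031 = 0.01761 mol
From the 1:2 ratio, n(H2SO4) left over = 1/2 × 0.01761 = 8.804 × 10^-3 mol
n(H2SO4) consumed by analyte = 0.03946 − 8.804 × 10^-3 = 0.03065 mol
n(ZnO) = 0.03065 mol (1:1 ratio)
mass of ZnO = 0.03065 × 81.38 = 2.495 g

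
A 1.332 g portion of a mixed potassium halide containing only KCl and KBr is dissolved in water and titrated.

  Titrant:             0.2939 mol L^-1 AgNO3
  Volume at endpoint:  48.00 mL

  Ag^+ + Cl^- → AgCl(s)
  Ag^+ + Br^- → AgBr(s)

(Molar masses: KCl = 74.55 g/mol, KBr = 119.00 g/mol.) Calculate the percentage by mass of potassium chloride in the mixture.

43.66 %

n(AgNO3) = 0.04800 × 0.2939 = 0.01411 mol
Let x = n(KCl), y = n(KBr).
Titrant: 1x + 1y = 0.01411;  mass: 74.55x + 119.00y = 1.332
Solving, x = 7.801 × 10^-3 mol, y = 6.306 × 10^-3 mol
mass of KCl = 7.801 × 10^-3 × 74.55 = 0.5816 g
% KCl = 0.5816 / 1.332 × 100 = 43.66 %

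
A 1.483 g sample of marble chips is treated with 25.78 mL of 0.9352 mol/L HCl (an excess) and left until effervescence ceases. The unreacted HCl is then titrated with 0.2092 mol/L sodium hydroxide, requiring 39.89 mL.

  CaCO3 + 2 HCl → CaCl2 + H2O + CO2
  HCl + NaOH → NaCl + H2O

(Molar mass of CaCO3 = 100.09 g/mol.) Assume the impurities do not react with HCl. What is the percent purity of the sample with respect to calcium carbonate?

53.20 %

n(HCl) added = 0.02578 × 0.9352 = 0.02411 mol
n(NaOH) used in back-titration = 0.03989 × 0.2092 = 8.345 × 10^-3 mol
n(HCl) left over = 8.345 × 10^-3 mol (1:1 ratio)
n(HCl) consumed by analyte = 0.02411 − 8.345 × 10^-3 = 0.01576 mol
From the 1:2 ratio, n(CaCO3) = 1/2 × 0.01576 = 7.882 × 10^-3 mol
mass of CaCO3 = 7.882 × 10^-3 × 100.09 = 0.7889 g
% CaCO3 = 0.7889 / 1.483 × 100 = 53.20 %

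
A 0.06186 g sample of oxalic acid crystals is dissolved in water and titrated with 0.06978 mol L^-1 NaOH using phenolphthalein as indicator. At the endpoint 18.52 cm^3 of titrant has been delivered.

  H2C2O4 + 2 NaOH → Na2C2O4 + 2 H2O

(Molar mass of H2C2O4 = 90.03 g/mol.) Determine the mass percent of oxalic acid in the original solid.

94.04 %

n(NaOH) = 0.01852 L × 0.06978 mol/L = 1.292 × 10^-3 mol
From the 1:2 ratio, n(H2C2O4) = 1/2 × 1.292 × 10^-3 = 6.462 × 10^-4 mol
mass of H2C2O4 = 6.462 × 10^-4 × 90.03 g/mol = 0.05817 g
% H2C2O4 = 0.05817 / 0.06186 × 100 = 94.04 %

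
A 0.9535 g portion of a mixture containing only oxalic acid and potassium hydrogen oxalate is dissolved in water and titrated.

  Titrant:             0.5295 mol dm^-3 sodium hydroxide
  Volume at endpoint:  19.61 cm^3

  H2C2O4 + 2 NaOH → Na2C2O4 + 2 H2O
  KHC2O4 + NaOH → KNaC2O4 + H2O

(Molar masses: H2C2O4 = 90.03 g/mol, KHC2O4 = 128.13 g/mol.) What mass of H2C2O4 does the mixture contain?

n(NaOH) = 0.01961 × 0.5295 = 0.01038 mol
Let x = n(H2C2O4), y = n(KHC2O4).
Titrant: 2x + 1y = 0.01038;  mass: 90.03x + 128.13y = 0.9535
Solving, x = 2.268 × 10^-3 mol, y = 5.848 × 10^-3 mol
mass of H2C2O4 = 2.268 × 10^-3 × 90.03 = 0.2041 g

0.2041 g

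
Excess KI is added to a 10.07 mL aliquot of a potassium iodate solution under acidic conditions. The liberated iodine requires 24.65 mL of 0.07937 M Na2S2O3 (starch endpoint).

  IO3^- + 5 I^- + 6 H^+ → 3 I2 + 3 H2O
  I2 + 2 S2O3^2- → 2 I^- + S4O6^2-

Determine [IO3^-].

0.03238 M

n(S2O3^2-) = 0.02465 × 0.07937 = 1.956 × 10^-3 mol
n(I2) = n(S2O3^2-)/2 = 9.782 × 10^-4 mol
From the 1:3 ratio, n(IO3^-) in the aliquot = 1/3 × 9.782 × 10^-4 = 3.261 × 10^-4 mol
[IO3^-] = 3.261 × 10^-4 / 0.01007 = 0.03238 mol/L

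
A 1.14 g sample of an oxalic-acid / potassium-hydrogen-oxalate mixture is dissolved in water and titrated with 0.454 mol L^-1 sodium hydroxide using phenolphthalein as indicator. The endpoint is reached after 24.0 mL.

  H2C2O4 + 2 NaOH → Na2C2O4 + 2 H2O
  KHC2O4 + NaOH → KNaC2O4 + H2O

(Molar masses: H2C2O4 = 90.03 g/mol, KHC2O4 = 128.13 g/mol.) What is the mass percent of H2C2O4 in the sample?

n(NaOH) = 0.0240 × 0.454 = 0.0109 mol
Let x = n(H2C2O4), y = n(KHC2O4).
Titrant: 2x + 1y = 0.0109;  mass: 90.03x + 128.13y = 1.14
Solving, x = 1.54 × 10^-3 mol, y = 7.81 × 10^-3 mol
mass of H2C2O4 = 1.54 × 10^-3 × 90.03 = 0.139 g
% H2C2O4 = 0.139 / 1.14 × 100 = 12.2 %

12.2 %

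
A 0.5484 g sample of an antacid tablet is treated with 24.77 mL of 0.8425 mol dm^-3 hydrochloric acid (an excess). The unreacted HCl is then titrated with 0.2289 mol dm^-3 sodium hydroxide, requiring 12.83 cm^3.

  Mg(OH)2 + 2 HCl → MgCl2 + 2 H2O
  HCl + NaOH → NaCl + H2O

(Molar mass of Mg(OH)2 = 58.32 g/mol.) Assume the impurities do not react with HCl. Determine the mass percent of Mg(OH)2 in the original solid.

95.35 %

n(HCl) added = 0.02477 × 0.8425 = 0.02087 mol
n(NaOH) used in back-titration = 0.01283 × 0.2289 = 2.937 × 10^-3 mol
n(HCl) left over = 2.937 × 10^-3 mol (1:1 ratio)
n(HCl) consumed by analyte = 0.02087 − 2.937 × 10^-3 = 0.01793 mol
From the 1:2 ratio, n(Mg(OH)2) = 1/2 × 0.01793 = 8.966 × 10^-3 mol
mass of Mg(OH)2 = 8.966 × 10^-3 × 58.32 = 0.5229 g
% Mg(OH)2 = 0.5229 / 0.5484 × 100 = 95.35 %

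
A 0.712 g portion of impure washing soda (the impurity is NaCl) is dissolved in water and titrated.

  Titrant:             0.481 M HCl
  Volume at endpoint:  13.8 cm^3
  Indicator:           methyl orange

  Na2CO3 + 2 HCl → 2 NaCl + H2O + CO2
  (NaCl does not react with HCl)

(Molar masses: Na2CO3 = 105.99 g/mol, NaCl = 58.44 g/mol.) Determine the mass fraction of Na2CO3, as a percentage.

49.4 %

n(HCl) = 0.0138 × 0.481 = 6.64 × 10^-3 mol
Let x = n(Na2CO3), y = n(NaCl).
Titrant: 2x = 6.64 × 10^-3;  mass: 105.99x + 58.44y = 0.712
Solving, x = 3.32 × 10^-3 mol, y = 6.16 × 10^-3 mol
mass of Na2CO3 = 3.32 × 10^-3 × 105.99 = 0.352 g
% Na2CO3 = 0.352 / 0.712 × 100 = 49.4 %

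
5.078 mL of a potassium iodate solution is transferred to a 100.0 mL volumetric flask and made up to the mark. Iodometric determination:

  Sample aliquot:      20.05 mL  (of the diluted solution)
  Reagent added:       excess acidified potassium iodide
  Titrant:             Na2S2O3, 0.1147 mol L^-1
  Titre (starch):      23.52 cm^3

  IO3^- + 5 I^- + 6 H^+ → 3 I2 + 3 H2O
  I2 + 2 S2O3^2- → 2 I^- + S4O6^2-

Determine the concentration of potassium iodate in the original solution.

0.4416 mol/L

n(S2O3^2-) = 0.02352 × 0.1147 = 2.698 × 10^-3 mol
n(I2) = n(S2O3^2-)/2 = 1.349 × 10^-3 mol
From the 1:3 ratio, n(IO3^-) in the aliquot = 1/3 × 1.349 × 10^-3 = 4.496 × 10^-4 mol
[IO3^-]_dilute = 4.496 × 10^-4 / 0.02005 = 0.02243 mol/L
[IO3^-]_original = 0.02243 × 100.0/5.078 = 0.4416 mol/L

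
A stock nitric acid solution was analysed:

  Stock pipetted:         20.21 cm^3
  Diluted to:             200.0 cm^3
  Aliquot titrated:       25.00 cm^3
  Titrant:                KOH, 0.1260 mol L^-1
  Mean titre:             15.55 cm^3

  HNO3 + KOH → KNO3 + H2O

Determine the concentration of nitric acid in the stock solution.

n(KOH) = 0.01555 × 0.1260 = 1.959 × 10^-3 mol
n(HNO3) in the aliquot = 1.959 × 10^-3 mol (1:1 ratio)
[HNO3]_dilute = 1.959 × 10^-3 / 0.02500 = 0.07837 mol/L
Dilution factor = 200.0 / 20.21 = 9.896
[HNO3]_stock = 0.07837 × 9.896 = 0.7756 mol/L

0.7756 mol/L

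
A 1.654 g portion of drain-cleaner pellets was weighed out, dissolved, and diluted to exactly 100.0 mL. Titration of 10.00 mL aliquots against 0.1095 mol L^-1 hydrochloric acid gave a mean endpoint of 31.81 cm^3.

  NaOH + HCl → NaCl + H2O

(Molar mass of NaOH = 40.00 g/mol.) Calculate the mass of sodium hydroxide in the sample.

1.393 g

n(HCl) per titration = 0.03181 × 0.1095 = 3.483 × 10^-3 mol
n(NaOH) in each aliquot = 3.483 × 10^-3 mol (1:1 ratio)
n(NaOH) in the whole flask = 3.483 × 10^-3 × 100.0/10.00 = 0.03483 mol
mass of NaOH = 0.03483 × 40.00 = 1.393 g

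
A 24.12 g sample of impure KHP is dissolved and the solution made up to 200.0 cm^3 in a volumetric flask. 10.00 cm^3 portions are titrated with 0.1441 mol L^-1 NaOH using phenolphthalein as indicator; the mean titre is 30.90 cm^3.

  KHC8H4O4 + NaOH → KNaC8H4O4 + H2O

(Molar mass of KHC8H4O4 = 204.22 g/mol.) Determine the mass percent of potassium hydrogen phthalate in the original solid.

75.40 %

n(NaOH) per titration = 0.03090 × 0.1441 = 4.453 × 10^-3 mol
n(KHC8H4O4) in each aliquot = 4.453 × 10^-3 mol (1:1 ratio)
n(KHC8H4O4) in the whole flask = 4.453 × 10^-3 × 200.0/10.00 = 0.08905 mol
mass of KHC8H4O4 = 0.08905 × 204.22 = 18.19 g
% KHC8H4O4 = 18.19 / 24.12 × 100 = 75.40 %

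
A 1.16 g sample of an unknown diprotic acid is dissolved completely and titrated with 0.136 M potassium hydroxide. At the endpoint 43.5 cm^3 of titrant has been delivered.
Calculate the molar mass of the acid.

n(KOH) = 0.0435 L × 0.136 mol/L = 5.92 × 10^-3 mol
From the 1:2 ratio, n(H2A) = 1/2 × 5.92 × 10^-3 = 2.96 × 10^-3 mol
M = m / n = 1.16 g / 2.96 × 10^-3 mol = 392 g/mol

392 g/mol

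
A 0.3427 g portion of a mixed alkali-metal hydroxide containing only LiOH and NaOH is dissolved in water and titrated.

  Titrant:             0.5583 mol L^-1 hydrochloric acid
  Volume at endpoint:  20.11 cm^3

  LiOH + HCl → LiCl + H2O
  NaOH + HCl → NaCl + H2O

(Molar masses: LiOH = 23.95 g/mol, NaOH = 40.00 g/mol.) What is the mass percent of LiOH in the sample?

46.33 %

n(HCl) = 0.02011 × 0.5583 = 0.01123 mol
Let x = n(LiOH), y = n(NaOH).
Titrant: 1x + 1y = 0.01123;  mass: 23.95x + 40.00y = 0.3427
Solving, x = 6.629 × 10^-3 mol, y = 4.598 × 10^-3 mol
mass of LiOH = 6.629 × 10^-3 × 23.95 = 0.1588 g
% LiOH = 0.1588 / 0.3427 × 100 = 46.33 %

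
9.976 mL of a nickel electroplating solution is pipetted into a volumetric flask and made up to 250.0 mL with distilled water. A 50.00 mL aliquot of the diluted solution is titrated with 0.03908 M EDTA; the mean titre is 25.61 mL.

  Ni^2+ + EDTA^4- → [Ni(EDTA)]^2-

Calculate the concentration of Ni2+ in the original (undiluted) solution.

0.5016 M

n(EDTA) = 0.02561 × 0.03908 = 1.001 × 10^-3 mol
n(Ni2+) in the aliquot = 1.001 × 10^-3 mol (1:1 ratio)
[Ni2+]_dilute = 1.001 × 10^-3 / 0.05000 = 0.02002 mol/L
Dilution factor = 250.0 / 9.976 = 25.06
[Ni2+]_stock = 0.02002 × 25.06 = 0.5016 mol/L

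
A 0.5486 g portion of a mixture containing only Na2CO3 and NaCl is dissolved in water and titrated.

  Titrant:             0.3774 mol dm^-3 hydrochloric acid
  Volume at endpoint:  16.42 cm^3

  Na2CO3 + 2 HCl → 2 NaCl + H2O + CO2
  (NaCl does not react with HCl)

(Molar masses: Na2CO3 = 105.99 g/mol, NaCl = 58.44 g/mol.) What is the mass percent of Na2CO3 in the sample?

59.86 %

n(HCl) = 0.01642 × 0.3774 = 6.197 × 10^-3 mol
Let x = n(Na2CO3), y = n(NaCl).
Titrant: 2x = 6.197 × 10^-3;  mass: 105.99x + 58.44y = 0.5486
Solving, x = 3.098 × 10^-3 mol, y = 3.768 × 10^-3 mol
mass of Na2CO3 = 3.098 × 10^-3 × 105.99 = 0.3284 g
% Na2CO3 = 0.3284 / 0.5486 × 100 = 59.86 %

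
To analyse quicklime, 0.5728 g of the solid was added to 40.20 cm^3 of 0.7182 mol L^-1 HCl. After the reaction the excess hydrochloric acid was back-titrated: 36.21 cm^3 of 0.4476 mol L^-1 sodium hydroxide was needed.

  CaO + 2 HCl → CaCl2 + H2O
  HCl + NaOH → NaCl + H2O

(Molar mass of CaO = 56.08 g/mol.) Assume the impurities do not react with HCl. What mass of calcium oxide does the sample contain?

n(HCl) added = 0.04020 × 0.7182 = 0.02887 mol
n(NaOH) used in back-titration = 0.03621 × 0.4476 = 0.01621 mol
n(HCl) left over = 0.01621 mol (1:1 ratio)
n(HCl) consumed by analyte = 0.02887 − 0.01621 = 0.01266 mol
From the 1:2 ratio, n(CaO) = 1/2 × 0.01266 = 6.332 × 10^-3 mol
mass of CaO = 6.332 × 10^-3 × 56.08 = 0.3551 g

0.3551 g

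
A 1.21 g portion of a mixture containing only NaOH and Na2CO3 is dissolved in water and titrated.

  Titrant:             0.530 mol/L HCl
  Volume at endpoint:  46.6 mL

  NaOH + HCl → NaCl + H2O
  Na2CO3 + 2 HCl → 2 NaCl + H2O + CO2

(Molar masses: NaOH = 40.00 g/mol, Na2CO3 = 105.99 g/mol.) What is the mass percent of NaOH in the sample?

n(HCl) = 0.0466 × 0.530 = 0.0247 mol
Let x = n(NaOH), y = n(Na2CO3).
Titrant: 1x + 2y = 0.0247;  mass: 40.00x + 105.99y = 1.21
Solving, x = 7.61 × 10^-3 mol, y = 8.54 × 10^-3 mol
mass of NaOH = 7.61 × 10^-3 × 40.00 = 0.304 g
% NaOH = 0.304 / 1.21 × 100 = 25.2 %

25.2 %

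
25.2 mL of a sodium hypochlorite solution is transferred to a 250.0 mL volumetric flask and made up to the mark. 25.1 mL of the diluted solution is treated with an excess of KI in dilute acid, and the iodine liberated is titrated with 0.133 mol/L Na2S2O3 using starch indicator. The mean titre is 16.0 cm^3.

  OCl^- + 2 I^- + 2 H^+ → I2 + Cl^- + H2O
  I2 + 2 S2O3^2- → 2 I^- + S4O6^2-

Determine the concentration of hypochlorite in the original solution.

0.421 mol/L

n(S2O3^2-) = 0.0160 × 0.133 = 2.13 × 10^-3 mol
n(I2) = n(S2O3^2-)/2 = 1.06 × 10^-3 mol
n(OCl^-) in the aliquot = 1.06 × 10^-3 mol (1:1 ratio)
[OCl^-]_dilute = 1.06 × 10^-3 / 0.0251 = 0.0424 mol/L
[OCl^-]_original = 0.0424 × 250.0/25.2 = 0.421 mol/L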